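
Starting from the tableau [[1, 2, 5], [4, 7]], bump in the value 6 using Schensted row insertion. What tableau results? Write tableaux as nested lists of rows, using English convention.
6 is larger than every entry of row 1, so it is appended to row 1. The new tableau is [[1, 2, 5, 6], [4, 7]].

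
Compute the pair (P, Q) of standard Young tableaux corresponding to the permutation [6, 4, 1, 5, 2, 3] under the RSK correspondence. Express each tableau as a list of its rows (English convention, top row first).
P = [[1, 2, 3], [4, 5], [6]], Q = [[1, 4, 6], [2, 5], [3]]

Insert each entry of the permutation into P by Schensted row insertion, recording in Q the position of each new cell.

Insert 6: appended to row 1. P = [[6]], Q = [[1]].
Insert 4: 4 bumps 6 from row 1; 6 starts row 2. P = [[4], [6]], Q = [[1], [2]].
Insert 1: 1 bumps 4 from row 1; 4 bumps 6 from row 2; 6 starts row 3. P = [[1], [4], [6]], Q = [[1], [2], [3]].
Insert 5: appended to row 1. P = [[1, 5], [4], [6]], Q = [[1, 4], [2], [3]].
Insert 2: 2 bumps 5 from row 1; 5 appends to row 2. P = [[1, 2], [4, 5], [6]], Q = [[1, 4], [2, 5], [3]].
Insert 3: appended to row 1. P = [[1, 2, 3], [4, 5], [6]], Q = [[1, 4, 6], [2, 5], [3]].

So P = [[1, 2, 3], [4, 5], [6]], Q = [[1, 4, 6], [2, 5], [3]].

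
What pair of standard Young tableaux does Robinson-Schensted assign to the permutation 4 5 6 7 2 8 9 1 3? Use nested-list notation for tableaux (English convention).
Insert each entry of the permutation into P by Schensted row insertion, recording in Q the position of each new cell.

Insert 4: appended to row 1. P = [[4]], Q = [[1]].
Insert 5: appended to row 1. P = [[4, 5]], Q = [[1, 2]].
Insert 6: appended to row 1. P = [[4, 5, 6]], Q = [[1, 2, 3]].
Insert 7: appended to row 1. P = [[4, 5, 6, 7]], Q = [[1, 2, 3, 4]].
Insert 2: 2 bumps 4 from row 1; 4 starts row 2. P = [[2, 5, 6, 7], [4]], Q = [[1, 2, 3, 4], [5]].
Insert 8: appended to row 1. P = [[2, 5, 6, 7, 8], [4]], Q = [[1, 2, 3, 4, 6], [5]].
Insert 9: appended to row 1. P = [[2, 5, 6, 7, 8, 9], [4]], Q = [[1, 2, 3, 4, 6, 7], [5]].
Insert 1: 1 bumps 2 from row 1; 2 bumps 4 from row 2; 4 starts row 3. P = [[1, 5, 6, 7, 8, 9], [2], [4]], Q = [[1, 2, 3, 4, 6, 7], [5], [8]].
Insert 3: 3 bumps 5 from row 1; 5 appends to row 2. P = [[1, 3, 6, 7, 8, 9], [2, 5], [4]], Q = [[1, 2, 3, 4, 6, 7], [5, 9], [8]].

So P = [[1, 3, 6, 7, 8, 9], [2, 5], [4]], Q = [[1, 2, 3, 4, 6, 7], [5, 9], [8]].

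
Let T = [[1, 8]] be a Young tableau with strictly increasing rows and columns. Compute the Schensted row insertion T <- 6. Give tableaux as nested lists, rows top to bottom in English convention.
In row 1, 6 replaces 8 (the leftmost entry greater than 6); 8 is bumped to row 2. 8 starts a new row 2. The new tableau is [[1, 6], [8]].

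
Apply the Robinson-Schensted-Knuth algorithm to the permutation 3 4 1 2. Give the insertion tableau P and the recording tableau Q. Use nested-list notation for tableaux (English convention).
P = [[1, 2], [3, 4]], Q = [[1, 2], [3, 4]]

Insert each entry of the permutation into P by Schensted row insertion, recording in Q the position of each new cell.

Insert 3: appended to row 1. P = [[3]].
Insert 4: appended to row 1. P = [[3, 4]].
Insert 1: 1 bumps 3 from row 1; 3 starts row 2. P = [[1, 4], [3]].
Insert 2: 2 bumps 4 from row 1; 4 appends to row 2. P = [[1, 2], [3, 4]].

So P = [[1, 2], [3, 4]], Q = [[1, 2], [3, 4]].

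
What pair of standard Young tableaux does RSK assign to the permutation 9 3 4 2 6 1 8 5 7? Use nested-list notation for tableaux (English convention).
Insert each entry of the permutation into P by Schensted row insertion, recording in Q the position of each new cell.

Insert 9: appended to row 1. P = [[9]].
Insert 3: 3 bumps 9 from row 1; 9 starts row 2. P = [[3], [9]].
Insert 4: appended to row 1. P = [[3, 4], [9]].
Insert 2: 2 bumps 3 from row 1; 3 bumps 9 from row 2; 9 starts row 3. P = [[2, 4], [3], [9]].
Insert 6: appended to row 1. P = [[2, 4, 6], [3], [9]].
Insert 1: 1 bumps 2 from row 1; 2 bumps 3 from row 2; 3 bumps 9 from row 3; 9 starts row 4. P = [[1, 4, 6], [2], [3], [9]].
Insert 8: appended to row 1. P = [[1, 4, 6, 8], [2], [3], [9]].
Insert 5: 5 bumps 6 from row 1; 6 appends to row 2. P = [[1, 4, 5, 8], [2, 6], [3], [9]].
Insert 7: 7 bumps 8 from row 1; 8 appends to row 2. P = [[1, 4, 5, 7], [2, 6, 8], [3], [9]].

So P = [[1, 4, 5, 7], [2, 6, 8], [3], [9]], Q = [[1, 3, 5, 7], [2, 8, 9], [4], [6]].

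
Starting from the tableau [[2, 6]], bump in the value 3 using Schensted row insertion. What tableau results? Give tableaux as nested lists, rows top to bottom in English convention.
[[2, 3], [6]]

In row 1, 3 replaces 6 (the leftmost entry greater than 3); 6 is bumped to row 2. 6 starts a new row 2. The new tableau is [[2, 3], [6]].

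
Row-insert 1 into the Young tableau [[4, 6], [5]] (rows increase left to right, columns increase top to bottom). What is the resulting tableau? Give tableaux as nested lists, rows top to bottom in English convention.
In row 1, 1 replaces 4 (the leftmost entry greater than 1); 4 is bumped to row 2. In row 2, 4 replaces 5 (the leftmost entry greater than 4); 5 is bumped to row 3. 5 starts a new row 3. The new tableau is [[1, 6], [4], [5]].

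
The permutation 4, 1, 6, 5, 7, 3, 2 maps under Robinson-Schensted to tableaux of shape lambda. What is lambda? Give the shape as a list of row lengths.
[3, 2, 1, 1]

Row-insert each entry into an empty tableau.

After inserting 4: P = [[4]].
After inserting 1: P = [[1], [4]].
After inserting 6: P = [[1, 6], [4]].
After inserting 5: P = [[1, 5], [4, 6]].
After inserting 7: P = [[1, 5, 7], [4, 6]].
After inserting 3: P = [[1, 3, 7], [4, 5], [6]].
After inserting 2: P = [[1, 2, 7], [3, 5], [4], [6]].

The final insertion tableau P = [[1, 2, 7], [3, 5], [4], [6]] has shape [3, 2, 1, 1].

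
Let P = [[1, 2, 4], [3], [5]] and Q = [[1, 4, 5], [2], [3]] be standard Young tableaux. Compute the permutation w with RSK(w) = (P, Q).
Reverse the RSK construction: for i from n down to 1, find the cell of Q containing i, remove the entry at that cell from P, and reverse-bump it up through P; the value ejected from row 1 is w(i).

Step i=5: Q has 5 at row 1, column 3; remove that cell from P, ejecting 4. So w(5) = 4. P is now [[1, 2], [3], [5]].
Step i=4: Q has 4 at row 1, column 2; remove that cell from P, ejecting 2. So w(4) = 2. P is now [[1], [3], [5]].
Step i=3: Q has 3 at row 3, column 1; remove 5 from row 3 of P and reverse-bump: 5 enters row 2 and ejects 3; 3 enters row 1 and ejects 1. So w(3) = 1. P is now [[3], [5]].
Step i=2: Q has 2 at row 2, column 1; remove 5 from row 2 of P and reverse-bump: 5 enters row 1 and ejects 3. So w(2) = 3. P is now [[5]].
Step i=1: Q has 1 at row 1, column 1; remove that cell from P, ejecting 5. So w(1) = 5. P is now [].

So w = 5 3 1 2 4.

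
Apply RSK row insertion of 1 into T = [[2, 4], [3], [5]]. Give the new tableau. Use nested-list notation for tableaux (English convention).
[[1, 4], [2], [3], [5]]

In row 1, 1 replaces 2 (the leftmost entry greater than 1); 2 is bumped to row 2. In row 2, 2 replaces 3 (the leftmost entry greater than 2); 3 is bumped to row 3. In row 3, 3 replaces 5 (the leftmost entry greater than 3); 5 is bumped to row 4. 5 starts a new row 4. The new tableau is [[1, 4], [2], [3], [5]].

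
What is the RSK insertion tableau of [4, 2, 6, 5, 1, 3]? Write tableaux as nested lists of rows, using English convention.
Insert 4: appended to row 1. P = [[4]].
Insert 2: 2 bumps 4 from row 1; 4 starts row 2. P = [[2], [4]].
Insert 6: appended to row 1. P = [[2, 6], [4]].
Insert 5: 5 bumps 6 from row 1; 6 appends to row 2. P = [[2, 5], [4, 6]].
Insert 1: 1 bumps 2 from row 1; 2 bumps 4 from row 2; 4 starts row 3. P = [[1, 5], [2, 6], [4]].
Insert 3: 3 bumps 5 from row 1; 5 bumps 6 from row 2; 6 appends to row 3. P = [[1, 3], [2, 5], [4, 6]].

So P = [[1, 3], [2, 5], [4, 6]].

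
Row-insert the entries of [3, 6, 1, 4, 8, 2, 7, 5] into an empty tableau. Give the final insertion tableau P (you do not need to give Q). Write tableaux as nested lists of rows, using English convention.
Insert 3: appended to row 1. P = [[3]].
Insert 6: appended to row 1. P = [[3, 6]].
Insert 1: 1 bumps 3 from row 1; 3 starts row 2. P = [[1, 6], [3]].
Insert 4: 4 bumps 6 from row 1; 6 appends to row 2. P = [[1, 4], [3, 6]].
Insert 8: appended to row 1. P = [[1, 4, 8], [3, 6]].
Insert 2: 2 bumps 4 from row 1; 4 bumps 6 from row 2; 6 starts row 3. P = [[1, 2, 8], [3, 4], [6]].
Insert 7: 7 bumps 8 from row 1; 8 appends to row 2. P = [[1, 2, 7], [3, 4, 8], [6]].
Insert 5: 5 bumps 7 from row 1; 7 bumps 8 from row 2; 8 appends to row 3. P = [[1, 2, 5], [3, 4, 7], [6, 8]].

So P = [[1, 2, 5], [3, 4, 7], [6, 8]].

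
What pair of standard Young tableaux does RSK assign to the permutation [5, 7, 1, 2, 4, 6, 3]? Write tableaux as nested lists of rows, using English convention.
Insert each entry of the permutation into P by Schensted row insertion, recording in Q the position of each new cell.

Insert 5: appended to row 1. P = [[5]].
Insert 7: appended to row 1. P = [[5, 7]].
Insert 1: 1 bumps 5 from row 1; 5 starts row 2. P = [[1, 7], [5]].
Insert 2: 2 bumps 7 from row 1; 7 appends to row 2. P = [[1, 2], [5, 7]].
Insert 4: appended to row 1. P = [[1, 2, 4], [5, 7]].
Insert 6: appended to row 1. P = [[1, 2, 4, 6], [5, 7]].
Insert 3: 3 bumps 4 from row 1; 4 bumps 5 from row 2; 5 starts row 3. P = [[1, 2, 3, 6], [4, 7], [5]].

So P = [[1, 2, 3, 6], [4, 7], [5]], Q = [[1, 2, 5, 6], [3, 4], [7]].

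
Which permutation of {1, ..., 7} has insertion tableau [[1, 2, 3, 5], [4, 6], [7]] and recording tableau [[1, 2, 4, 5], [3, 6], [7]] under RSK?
1 4 2 3 7 6 5

Reverse RSK: for i = n, n-1, ..., 1, locate i in Q, remove the corresponding corner cell from P, and reverse-bump its entry up through P; the value ejected from row 1 is w(i).

So w = 1 4 2 3 7 6 5.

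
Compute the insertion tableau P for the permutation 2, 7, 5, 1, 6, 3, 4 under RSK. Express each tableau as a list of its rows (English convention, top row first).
After inserting 2: P = [[2]].
After inserting 7: P = [[2, 7]].
After inserting 5: P = [[2, 5], [7]].
After inserting 1: P = [[1, 5], [2], [7]].
After inserting 6: P = [[1, 5, 6], [2], [7]].
After inserting 3: P = [[1, 3, 6], [2, 5], [7]].
After inserting 4: P = [[1, 3, 4], [2, 5, 6], [7]].

So P = [[1, 3, 4], [2, 5, 6], [7]].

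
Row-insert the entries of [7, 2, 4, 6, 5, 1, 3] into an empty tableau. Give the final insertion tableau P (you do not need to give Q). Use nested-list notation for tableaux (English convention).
P = [[1, 3, 5], [2, 4], [6], [7]]

After inserting 7: P = [[7]].
After inserting 2: P = [[2], [7]].
After inserting 4: P = [[2, 4], [7]].
After inserting 6: P = [[2, 4, 6], [7]].
After inserting 5: P = [[2, 4, 5], [6], [7]].
After inserting 1: P = [[1, 4, 5], [2], [6], [7]].
After inserting 3: P = [[1, 3, 5], [2, 4], [6], [7]].

So P = [[1, 3, 5], [2, 4], [6], [7]].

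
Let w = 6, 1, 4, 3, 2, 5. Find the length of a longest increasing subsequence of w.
3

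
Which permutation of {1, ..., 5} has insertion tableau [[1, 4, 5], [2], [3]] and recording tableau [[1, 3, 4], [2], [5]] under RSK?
3 2 4 5 1

Reverse the RSK construction: for i from n down to 1, find the cell of Q containing i, remove the entry at that cell from P, and reverse-bump it up through P; the value ejected from row 1 is w(i).

Step i=5: Q has 5 at row 3, column 1; remove 3 from row 3 of P and reverse-bump: 3 enters row 2 and ejects 2; 2 enters row 1 and ejects 1. So w(5) = 1. P is now [[2, 4, 5], [3]].
Step i=4: Q has 4 at row 1, column 3; remove that cell from P, ejecting 5. So w(4) = 5. P is now [[2, 4], [3]].
Step i=3: Q has 3 at row 1, column 2; remove that cell from P, ejecting 4. So w(3) = 4. P is now [[2], [3]].
Step i=2: Q has 2 at row 2, column 1; remove 3 from row 2 of P and reverse-bump: 3 enters row 1 and ejects 2. So w(2) = 2. P is now [[3]].
Step i=1: Q has 1 at row 1, column 1; remove that cell from P, ejecting 3. So w(1) = 3. P is now [].

So w = 3 2 4 5 1.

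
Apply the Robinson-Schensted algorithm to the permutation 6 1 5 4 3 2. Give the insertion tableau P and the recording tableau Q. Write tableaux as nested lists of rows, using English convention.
Insert each entry of the permutation into P by Schensted row insertion, recording in Q the position of each new cell.

Insert 6: appended to row 1. P = [[6]].
Insert 1: 1 bumps 6 from row 1; 6 starts row 2. P = [[1], [6]].
Insert 5: appended to row 1. P = [[1, 5], [6]].
Insert 4: 4 bumps 5 from row 1; 5 bumps 6 from row 2; 6 starts row 3. P = [[1, 4], [5], [6]].
Insert 3: 3 bumps 4 from row 1; 4 bumps 5 from row 2; 5 bumps 6 from row 3; 6 starts row 4. P = [[1, 3], [4], [5], [6]].
Insert 2: 2 bumps 3 from row 1; 3 bumps 4 from row 2; 4 bumps 5 from row 3; 5 bumps 6 from row 4; 6 starts row 5. P = [[1, 2], [3], [4], [5], [6]].

So P = [[1, 2], [3], [4], [5], [6]], Q = [[1, 3], [2], [4], [5], [6]].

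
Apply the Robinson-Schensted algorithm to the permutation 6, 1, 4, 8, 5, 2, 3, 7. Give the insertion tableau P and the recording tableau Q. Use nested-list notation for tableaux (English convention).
P = [[1, 2, 3, 7], [4, 5], [6, 8]], Q = [[1, 3, 4, 8], [2, 5], [6, 7]]

Insert each entry of the permutation into P by Schensted row insertion, recording in Q the position of each new cell.

Insert 6: appended to row 1. P = [[6]].
Insert 1: 1 bumps 6 from row 1; 6 starts row 2. P = [[1], [6]].
Insert 4: appended to row 1. P = [[1, 4], [6]].
Insert 8: appended to row 1. P = [[1, 4, 8], [6]].
Insert 5: 5 bumps 8 from row 1; 8 appends to row 2. P = [[1, 4, 5], [6, 8]].
Insert 2: 2 bumps 4 from row 1; 4 bumps 6 from row 2; 6 starts row 3. P = [[1, 2, 5], [4, 8], [6]].
Insert 3: 3 bumps 5 from row 1; 5 bumps 8 from row 2; 8 appends to row 3. P = [[1, 2, 3], [4, 5], [6, 8]].
Insert 7: appended to row 1. P = [[1, 2, 3, 7], [4, 5], [6, 8]].

So P = [[1, 2, 3, 7], [4, 5], [6, 8]], Q = [[1, 3, 4, 8], [2, 5], [6, 7]].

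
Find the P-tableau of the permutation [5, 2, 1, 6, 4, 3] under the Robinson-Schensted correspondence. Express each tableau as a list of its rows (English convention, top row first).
P = [[1, 3], [2, 4], [5, 6]]

Insert 5: appended to row 1. P = [[5]].
Insert 2: 2 bumps 5 from row 1; 5 starts row 2. P = [[2], [5]].
Insert 1: 1 bumps 2 from row 1; 2 bumps 5 from row 2; 5 starts row 3. P = [[1], [2], [5]].
Insert 6: appended to row 1. P = [[1, 6], [2], [5]].
Insert 4: 4 bumps 6 from row 1; 6 appends to row 2. P = [[1, 4], [2, 6], [5]].
Insert 3: 3 bumps 4 from row 1; 4 bumps 6 from row 2; 6 appends to row 3. P = [[1, 3], [2, 4], [5, 6]].

So P = [[1, 3], [2, 4], [5, 6]].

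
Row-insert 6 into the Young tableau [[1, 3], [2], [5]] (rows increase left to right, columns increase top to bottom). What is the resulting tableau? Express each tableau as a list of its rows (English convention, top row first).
6 is larger than every entry of row 1, so it is appended to row 1. The new tableau is [[1, 3, 6], [2], [5]].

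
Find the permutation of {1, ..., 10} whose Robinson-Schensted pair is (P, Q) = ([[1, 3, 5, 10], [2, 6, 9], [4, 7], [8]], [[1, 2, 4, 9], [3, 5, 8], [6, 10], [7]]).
4 8 2 9 7 3 1 6 10 5

Reverse the RSK construction: for i from n down to 1, find the cell of Q containing i, remove the entry at that cell from P, and reverse-bump it up through P; the value ejected from row 1 is w(i).

Step i=10: Q has 10 at row 3, column 2; remove 7 from row 3 of P and reverse-bump: 7 enters row 2 and ejects 6; 6 enters row 1 and ejects 5. So w(10) = 5. P is now [[1, 3, 6, 10], [2, 7, 9], [4], [8]].
Step i=9: Q has 9 at row 1, column 4; remove that cell from P, ejecting 10. So w(9) = 10. P is now [[1, 3, 6], [2, 7, 9], [4], [8]].
Step i=8: Q has 8 at row 2, column 3; remove 9 from row 2 of P and reverse-bump: 9 enters row 1 and ejects 6. So w(8) = 6. P is now [[1, 3, 9], [2, 7], [4], [8]].
Step i=7: Q has 7 at row 4, column 1; remove 8 from row 4 of P and reverse-bump: 8 enters row 3 and ejects 4; 4 enters row 2 and ejects 2; 2 enters row 1 and ejects 1. So w(7) = 1. P is now [[2, 3, 9], [4, 7], [8]].
Step i=6: Q has 6 at row 3, column 1; remove 8 from row 3 of P and reverse-bump: 8 enters row 2 and ejects 7; 7 enters row 1 and ejects 3. So w(6) = 3. P is now [[2, 7, 9], [4, 8]].
Step i=5: Q has 5 at row 2, column 2; remove 8 from row 2 of P and reverse-bump: 8 enters row 1 and ejects 7. So w(5) = 7. P is now [[2, 8, 9], [4]].
Step i=4: Q has 4 at row 1, column 3; remove that cell from P, ejecting 9. So w(4) = 9. P is now [[2, 8], [4]].
Step i=3: Q has 3 at row 2, column 1; remove 4 from row 2 of P and reverse-bump: 4 enters row 1 and ejects 2. So w(3) = 2. P is now [[4, 8]].
Step i=2: Q has 2 at row 1, column 2; remove that cell from P, ejecting 8. So w(2) = 8. P is now [[4]].
Step i=1: Q has 1 at row 1, column 1; remove that cell from P, ejecting 4. So w(1) = 4. P is now [].

So w = 4 8 2 9 7 3 1 6 10 5.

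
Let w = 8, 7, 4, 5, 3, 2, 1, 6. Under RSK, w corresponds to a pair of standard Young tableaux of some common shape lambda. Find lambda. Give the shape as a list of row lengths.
RSK row insertion gives P = [[1, 5, 6], [2], [3], [4], [7], [8]], which has shape [3, 1, 1, 1, 1, 1].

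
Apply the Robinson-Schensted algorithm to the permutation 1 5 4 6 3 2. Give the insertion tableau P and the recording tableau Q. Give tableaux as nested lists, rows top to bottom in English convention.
P = [[1, 2, 6], [3], [4], [5]], Q = [[1, 2, 4], [3], [5], [6]]

Insert each entry of the permutation into P by Schensted row insertion, recording in Q the position of each new cell.

Insert 1: appended to row 1. P = [[1]].
Insert 5: appended to row 1. P = [[1, 5]].
Insert 4: 4 bumps 5 from row 1; 5 starts row 2. P = [[1, 4], [5]].
Insert 6: appended to row 1. P = [[1, 4, 6], [5]].
Insert 3: 3 bumps 4 from row 1; 4 bumps 5 from row 2; 5 starts row 3. P = [[1, 3, 6], [4], [5]].
Insert 2: 2 bumps 3 from row 1; 3 bumps 4 from row 2; 4 bumps 5 from row 3; 5 starts row 4. P = [[1, 2, 6], [3], [4], [5]].

So P = [[1, 2, 6], [3], [4], [5]], Q = [[1, 2, 4], [3], [5], [6]].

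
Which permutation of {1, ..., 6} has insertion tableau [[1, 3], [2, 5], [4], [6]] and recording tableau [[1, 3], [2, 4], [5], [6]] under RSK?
4 2 6 5 3 1

Reverse the RSK construction: for i from n down to 1, find the cell of Q containing i, remove the entry at that cell from P, and reverse-bump it up through P; the value ejected from row 1 is w(i).

Step i=6: Q has 6 at row 4, column 1; remove 6 from row 4 of P and reverse-bump: 6 enters row 3 and ejects 4; 4 enters row 2 and ejects 2; 2 enters row 1 and ejects 1. So w(6) = 1. P is now [[2, 3], [4, 5], [6]].
Step i=5: Q has 5 at row 3, column 1; remove 6 from row 3 of P and reverse-bump: 6 enters row 2 and ejects 5; 5 enters row 1 and ejects 3. So w(5) = 3. P is now [[2, 5], [4, 6]].
Step i=4: Q has 4 at row 2, column 2; remove 6 from row 2 of P and reverse-bump: 6 enters row 1 and ejects 5. So w(4) = 5. P is now [[2, 6], [4]].
Step i=3: Q has 3 at row 1, column 2; remove that cell from P, ejecting 6. So w(3) = 6. P is now [[2], [4]].
Step i=2: Q has 2 at row 2, column 1; remove 4 from row 2 of P and reverse-bump: 4 enters row 1 and ejects 2. So w(2) = 2. P is now [[4]].
Step i=1: Q has 1 at row 1, column 1; remove that cell from P, ejecting 4. So w(1) = 4. P is now [].

So w = 4 2 6 5 3 1.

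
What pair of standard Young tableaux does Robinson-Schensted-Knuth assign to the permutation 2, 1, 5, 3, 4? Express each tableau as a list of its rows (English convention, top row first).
P = [[1, 3, 4], [2, 5]], Q = [[1, 3, 5], [2, 4]]

Insert each entry of the permutation into P by Schensted row insertion, recording in Q the position of each new cell.

Insert 2: appended to row 1. P = [[2]].
Insert 1: 1 bumps 2 from row 1; 2 starts row 2. P = [[1], [2]].
Insert 5: appended to row 1. P = [[1, 5], [2]].
Insert 3: 3 bumps 5 from row 1; 5 appends to row 2. P = [[1, 3], [2, 5]].
Insert 4: appended to row 1. P = [[1, 3, 4], [2, 5]].

So P = [[1, 3, 4], [2, 5]], Q = [[1, 3, 5], [2, 4]].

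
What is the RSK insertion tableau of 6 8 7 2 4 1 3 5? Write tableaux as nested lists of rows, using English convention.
Insert 6: appended to row 1. P = [[6]].
Insert 8: appended to row 1. P = [[6, 8]].
Insert 7: 7 bumps 8 from row 1; 8 starts row 2. P = [[6, 7], [8]].
Insert 2: 2 bumps 6 from row 1; 6 bumps 8 from row 2; 8 starts row 3. P = [[2, 7], [6], [8]].
Insert 4: 4 bumps 7 from row 1; 7 appends to row 2. P = [[2, 4], [6, 7], [8]].
Insert 1: 1 bumps 2 from row 1; 2 bumps 6 from row 2; 6 bumps 8 from row 3; 8 starts row 4. P = [[1, 4], [2, 7], [6], [8]].
Insert 3: 3 bumps 4 from row 1; 4 bumps 7 from row 2; 7 appends to row 3. P = [[1, 3], [2, 4], [6, 7], [8]].
Insert 5: appended to row 1. P = [[1, 3, 5], [2, 4], [6, 7], [8]].

So P = [[1, 3, 5], [2, 4], [6, 7], [8]].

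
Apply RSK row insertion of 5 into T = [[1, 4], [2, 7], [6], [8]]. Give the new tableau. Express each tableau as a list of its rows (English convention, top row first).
[[1, 4, 5], [2, 7], [6], [8]]

5 is larger than every entry of row 1, so it is appended to row 1. The new tableau is [[1, 4, 5], [2, 7], [6], [8]].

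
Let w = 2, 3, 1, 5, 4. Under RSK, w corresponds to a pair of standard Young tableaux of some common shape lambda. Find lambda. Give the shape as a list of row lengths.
[3, 2]

Row-insert each entry into an empty tableau.

After inserting 2: P = [[2]].
After inserting 3: P = [[2, 3]].
After inserting 1: P = [[1, 3], [2]].
After inserting 5: P = [[1, 3, 5], [2]].
After inserting 4: P = [[1, 3, 4], [2, 5]].

The final insertion tableau P = [[1, 3, 4], [2, 5]] has shape [3, 2].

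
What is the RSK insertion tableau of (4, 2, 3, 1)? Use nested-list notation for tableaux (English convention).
P = [[1, 3], [2], [4]]

Insert 4: appended to row 1. P = [[4]].
Insert 2: 2 bumps 4 from row 1; 4 starts row 2. P = [[2], [4]].
Insert 3: appended to row 1. P = [[2, 3], [4]].
Insert 1: 1 bumps 2 from row 1; 2 bumps 4 from row 2; 4 starts row 3. P = [[1, 3], [2], [4]].

So P = [[1, 3], [2], [4]].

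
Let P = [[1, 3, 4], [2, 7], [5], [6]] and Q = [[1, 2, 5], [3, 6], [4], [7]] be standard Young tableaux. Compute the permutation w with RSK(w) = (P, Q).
2 6 5 3 7 4 1

Reverse the RSK construction: for i from n down to 1, find the cell of Q containing i, remove the entry at that cell from P, and reverse-bump it up through P; the value ejected from row 1 is w(i).

Step i=7: Q has 7 at row 4, column 1; remove 6 from row 4 of P and reverse-bump: 6 enters row 3 and ejects 5; 5 enters row 2 and ejects 2; 2 enters row 1 and ejects 1. So w(7) = 1. P is now [[2, 3, 4], [5, 7], [6]].
Step i=6: Q has 6 at row 2, column 2; remove 7 from row 2 of P and reverse-bump: 7 enters row 1 and ejects 4. So w(6) = 4. P is now [[2, 3, 7], [5], [6]].
Step i=5: Q has 5 at row 1, column 3; remove that cell from P, ejecting 7. So w(5) = 7. P is now [[2, 3], [5], [6]].
Step i=4: Q has 4 at row 3, column 1; remove 6 from row 3 of P and reverse-bump: 6 enters row 2 and ejects 5; 5 enters row 1 and ejects 3. So w(4) = 3. P is now [[2, 5], [6]].
Step i=3: Q has 3 at row 2, column 1; remove 6 from row 2 of P and reverse-bump: 6 enters row 1 and ejects 5. So w(3) = 5. P is now [[2, 6]].
Step i=2: Q has 2 at row 1, column 2; remove that cell from P, ejecting 6. So w(2) = 6. P is now [[2]].
Step i=1: Q has 1 at row 1, column 1; remove that cell from P, ejecting 2. So w(1) = 2. P is now [].

So w = 2 6 5 3 7 4 1.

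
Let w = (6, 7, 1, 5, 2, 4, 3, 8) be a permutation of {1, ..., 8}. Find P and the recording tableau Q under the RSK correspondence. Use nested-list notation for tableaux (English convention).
Insert each entry of the permutation into P by Schensted row insertion, recording in Q the position of each new cell.

After inserting 6: P = [[6]].
After inserting 7: P = [[6, 7]].
After inserting 1: P = [[1, 7], [6]].
After inserting 5: P = [[1, 5], [6, 7]].
After inserting 2: P = [[1, 2], [5, 7], [6]].
After inserting 4: P = [[1, 2, 4], [5, 7], [6]].
After inserting 3: P = [[1, 2, 3], [4, 7], [5], [6]].
After inserting 8: P = [[1, 2, 3, 8], [4, 7], [5], [6]].

So P = [[1, 2, 3, 8], [4, 7], [5], [6]], Q = [[1, 2, 6, 8], [3, 4], [5], [7]].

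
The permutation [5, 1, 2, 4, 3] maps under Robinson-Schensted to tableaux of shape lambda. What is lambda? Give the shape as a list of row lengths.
Row-insert each entry into an empty tableau.

After inserting 5: P = [[5]].
After inserting 1: P = [[1], [5]].
After inserting 2: P = [[1, 2], [5]].
After inserting 4: P = [[1, 2, 4], [5]].
After inserting 3: P = [[1, 2, 3], [4], [5]].

The final insertion tableau P = [[1, 2, 3], [4], [5]] has shape [3, 1, 1].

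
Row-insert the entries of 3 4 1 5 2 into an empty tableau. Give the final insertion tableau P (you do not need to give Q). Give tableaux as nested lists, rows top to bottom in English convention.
P = [[1, 2, 5], [3, 4]]

Insert 3: appended to row 1. P = [[3]].
Insert 4: appended to row 1. P = [[3, 4]].
Insert 1: 1 bumps 3 from row 1; 3 starts row 2. P = [[1, 4], [3]].
Insert 5: appended to row 1. P = [[1, 4, 5], [3]].
Insert 2: 2 bumps 4 from row 1; 4 appends to row 2. P = [[1, 2, 5], [3, 4]].

So P = [[1, 2, 5], [3, 4]].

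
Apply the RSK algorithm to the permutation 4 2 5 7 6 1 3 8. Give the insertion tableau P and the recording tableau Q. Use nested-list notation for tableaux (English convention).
P = [[1, 3, 6, 8], [2, 5], [4, 7]], Q = [[1, 3, 4, 8], [2, 5], [6, 7]]

Insert each entry of the permutation into P by Schensted row insertion, recording in Q the position of each new cell.

After inserting 4: P = [[4]].
After inserting 2: P = [[2], [4]].
After inserting 5: P = [[2, 5], [4]].
After inserting 7: P = [[2, 5, 7], [4]].
After inserting 6: P = [[2, 5, 6], [4, 7]].
After inserting 1: P = [[1, 5, 6], [2, 7], [4]].
After inserting 3: P = [[1, 3, 6], [2, 5], [4, 7]].
After inserting 8: P = [[1, 3, 6, 8], [2, 5], [4, 7]].

So P = [[1, 3, 6, 8], [2, 5], [4, 7]], Q = [[1, 3, 4, 8], [2, 5], [6, 7]].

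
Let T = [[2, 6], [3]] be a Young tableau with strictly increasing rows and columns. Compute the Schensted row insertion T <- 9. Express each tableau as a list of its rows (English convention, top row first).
[[2, 6, 9], [3]]

9 is larger than every entry of row 1, so it is appended to row 1. The new tableau is [[2, 6, 9], [3]].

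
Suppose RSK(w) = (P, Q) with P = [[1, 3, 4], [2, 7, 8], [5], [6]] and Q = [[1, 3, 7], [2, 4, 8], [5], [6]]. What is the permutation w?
6 2 7 5 3 1 8 4

Reverse the RSK construction: for i from n down to 1, find the cell of Q containing i, remove the entry at that cell from P, and reverse-bump it up through P; the value ejected from row 1 is w(i).

Step i=8: Q has 8 at row 2, column 3; remove 8 from row 2 of P and reverse-bump: 8 enters row 1 and ejects 4. So w(8) = 4. P is now [[1, 3, 8], [2, 7], [5], [6]].
Step i=7: Q has 7 at row 1, column 3; remove that cell from P, ejecting 8. So w(7) = 8. P is now [[1, 3], [2, 7], [5], [6]].
Step i=6: Q has 6 at row 4, column 1; remove 6 from row 4 of P and reverse-bump: 6 enters row 3 and ejects 5; 5 enters row 2 and ejects 2; 2 enters row 1 and ejects 1. So w(6) = 1. P is now [[2, 3], [5, 7], [6]].
Step i=5: Q has 5 at row 3, column 1; remove 6 from row 3 of P and reverse-bump: 6 enters row 2 and ejects 5; 5 enters row 1 and ejects 3. So w(5) = 3. P is now [[2, 5], [6, 7]].
Step i=4: Q has 4 at row 2, column 2; remove 7 from row 2 of P and reverse-bump: 7 enters row 1 and ejects 5. So w(4) = 5. P is now [[2, 7], [6]].
Step i=3: Q has 3 at row 1, column 2; remove that cell from P, ejecting 7. So w(3) = 7. P is now [[2], [6]].
Step i=2: Q has 2 at row 2, column 1; remove 6 from row 2 of P and reverse-bump: 6 enters row 1 and ejects 2. So w(2) = 2. P is now [[6]].
Step i=1: Q has 1 at row 1, column 1; remove that cell from P, ejecting 6. So w(1) = 6. P is now [].

So w = 6 2 7 5 3 1 8 4.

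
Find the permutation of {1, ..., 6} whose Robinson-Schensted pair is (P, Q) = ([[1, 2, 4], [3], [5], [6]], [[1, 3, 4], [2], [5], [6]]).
6 1 3 5 4 2

Reverse the RSK construction: for i from n down to 1, find the cell of Q containing i, remove the entry at that cell from P, and reverse-bump it up through P; the value ejected from row 1 is w(i).

Step i=6: Q has 6 at row 4, column 1; remove 6 from row 4 of P and reverse-bump: 6 enters row 3 and ejects 5; 5 enters row 2 and ejects 3; 3 enters row 1 and ejects 2. So w(6) = 2. P is now [[1, 3, 4], [5], [6]].
Step i=5: Q has 5 at row 3, column 1; remove 6 from row 3 of P and reverse-bump: 6 enters row 2 and ejects 5; 5 enters row 1 and ejects 4. So w(5) = 4. P is now [[1, 3, 5], [6]].
Step i=4: Q has 4 at row 1, column 3; remove that cell from P, ejecting 5. So w(4) = 5. P is now [[1, 3], [6]].
Step i=3: Q has 3 at row 1, column 2; remove that cell from P, ejecting 3. So w(3) = 3. P is now [[1], [6]].
Step i=2: Q has 2 at row 2, column 1; remove 6 from row 2 of P and reverse-bump: 6 enters row 1 and ejects 1. So w(2) = 1. P is now [[6]].
Step i=1: Q has 1 at row 1, column 1; remove that cell from P, ejecting 6. So w(1) = 6. P is now [].

So w = 6 1 3 5 4 2.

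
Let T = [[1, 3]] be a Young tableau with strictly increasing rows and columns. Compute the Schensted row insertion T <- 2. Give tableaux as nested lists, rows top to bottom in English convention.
[[1, 2], [3]]

In row 1, 2 replaces 3 (the leftmost entry greater than 2); 3 is bumped to row 2. 3 starts a new row 2. The new tableau is [[1, 2], [3]].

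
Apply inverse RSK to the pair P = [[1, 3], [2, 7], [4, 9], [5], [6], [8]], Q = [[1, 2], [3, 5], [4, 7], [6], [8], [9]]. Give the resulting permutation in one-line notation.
Reverse the RSK construction: for i from n down to 1, find the cell of Q containing i, remove the entry at that cell from P, and reverse-bump it up through P; the value ejected from row 1 is w(i).

Step i=9: Q has 9 at row 6, column 1; remove 8 from row 6 of P and reverse-bump: 8 enters row 5 and ejects 6; 6 enters row 4 and ejects 5; 5 enters row 3 and ejects 4; 4 enters row 2 and ejects 2; 2 enters row 1 and ejects 1. So w(9) = 1. P is now [[2, 3], [4, 7], [5, 9], [6], [8]].
Step i=8: Q has 8 at row 5, column 1; remove 8 from row 5 of P and reverse-bump: 8 enters row 4 and ejects 6; 6 enters row 3 and ejects 5; 5 enters row 2 and ejects 4; 4 enters row 1 and ejects 3. So w(8) = 3. P is now [[2, 4], [5, 7], [6, 9], [8]].
Step i=7: Q has 7 at row 3, column 2; remove 9 from row 3 of P and reverse-bump: 9 enters row 2 and ejects 7; 7 enters row 1 and ejects 4. So w(7) = 4. P is now [[2, 7], [5, 9], [6], [8]].
Step i=6: Q has 6 at row 4, column 1; remove 8 from row 4 of P and reverse-bump: 8 enters row 3 and ejects 6; 6 enters row 2 and ejects 5; 5 enters row 1 and ejects 2. So w(6) = 2. P is now [[5, 7], [6, 9], [8]].
Step i=5: Q has 5 at row 2, column 2; remove 9 from row 2 of P and reverse-bump: 9 enters row 1 and ejects 7. So w(5) = 7. P is now [[5, 9], [6], [8]].
Step i=4: Q has 4 at row 3, column 1; remove 8 from row 3 of P and reverse-bump: 8 enters row 2 and ejects 6; 6 enters row 1 and ejects 5. So w(4) = 5. P is now [[6, 9], [8]].
Step i=3: Q has 3 at row 2, column 1; remove 8 from row 2 of P and reverse-bump: 8 enters row 1 and ejects 6. So w(3) = 6. P is now [[8, 9]].
Step i=2: Q has 2 at row 1, column 2; remove that cell from P, ejecting 9. So w(2) = 9. P is now [[8]].
Step i=1: Q has 1 at row 1, column 1; remove that cell from P, ejecting 8. So w(1) = 8. P is now [].

So w = 8 9 6 5 7 2 4 3 1.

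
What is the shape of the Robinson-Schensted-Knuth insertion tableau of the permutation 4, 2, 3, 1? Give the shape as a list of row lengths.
[2, 1, 1]

Row-insert each entry into an empty tableau.

After inserting 4: P = [[4]].
After inserting 2: P = [[2], [4]].
After inserting 3: P = [[2, 3], [4]].
After inserting 1: P = [[1, 3], [2], [4]].

The final insertion tableau P = [[1, 3], [2], [4]] has shape [2, 1, 1].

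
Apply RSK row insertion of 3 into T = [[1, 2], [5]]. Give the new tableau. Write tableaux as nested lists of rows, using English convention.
[[1, 2, 3], [5]]

3 is larger than every entry of row 1, so it is appended to row 1. The new tableau is [[1, 2, 3], [5]].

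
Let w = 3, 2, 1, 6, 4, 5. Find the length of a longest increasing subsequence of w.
3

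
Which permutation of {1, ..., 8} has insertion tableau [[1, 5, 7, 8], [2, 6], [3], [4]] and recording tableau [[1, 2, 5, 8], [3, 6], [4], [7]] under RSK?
Reverse the RSK construction: for i from n down to 1, find the cell of Q containing i, remove the entry at that cell from P, and reverse-bump it up through P; the value ejected from row 1 is w(i).

Step i=8: Q has 8 at row 1, column 4; remove that cell from P, ejecting 8. So w(8) = 8. P is now [[1, 5, 7], [2, 6], [3], [4]].
Step i=7: Q has 7 at row 4, column 1; remove 4 from row 4 of P and reverse-bump: 4 enters row 3 and ejects 3; 3 enters row 2 and ejects 2; 2 enters row 1 and ejects 1. So w(7) = 1. P is now [[2, 5, 7], [3, 6], [4]].
Step i=6: Q has 6 at row 2, column 2; remove 6 from row 2 of P and reverse-bump: 6 enters row 1 and ejects 5. So w(6) = 5. P is now [[2, 6, 7], [3], [4]].
Step i=5: Q has 5 at row 1, column 3; remove that cell from P, ejecting 7. So w(5) = 7. P is now [[2, 6], [3], [4]].
Step i=4: Q has 4 at row 3, column 1; remove 4 from row 3 of P and reverse-bump: 4 enters row 2 and ejects 3; 3 enters row 1 and ejects 2. So w(4) = 2. P is now [[3, 6], [4]].
Step i=3: Q has 3 at row 2, column 1; remove 4 from row 2 of P and reverse-bump: 4 enters row 1 and ejects 3. So w(3) = 3. P is now [[4, 6]].
Step i=2: Q has 2 at row 1, column 2; remove that cell from P, ejecting 6. So w(2) = 6. P is now [[4]].
Step i=1: Q has 1 at row 1, column 1; remove that cell from P, ejecting 4. So w(1) = 4. P is now [].

So w = 4 6 3 2 7 5 1 8.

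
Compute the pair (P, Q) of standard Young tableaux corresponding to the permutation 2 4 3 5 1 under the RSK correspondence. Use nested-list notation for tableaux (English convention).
Insert each entry of the permutation into P by Schensted row insertion, recording in Q the position of each new cell.

Insert 2: appended to row 1. P = [[2]], Q = [[1]].
Insert 4: appended to row 1. P = [[2, 4]], Q = [[1, 2]].
Insert 3: 3 bumps 4 from row 1; 4 starts row 2. P = [[2, 3], [4]], Q = [[1, 2], [3]].
Insert 5: appended to row 1. P = [[2, 3, 5], [4]], Q = [[1, 2, 4], [3]].
Insert 1: 1 bumps 2 from row 1; 2 bumps 4 from row 2; 4 starts row 3. P = [[1, 3, 5], [2], [4]], Q = [[1, 2, 4], [3], [5]].

So P = [[1, 3, 5], [2], [4]], Q = [[1, 2, 4], [3], [5]].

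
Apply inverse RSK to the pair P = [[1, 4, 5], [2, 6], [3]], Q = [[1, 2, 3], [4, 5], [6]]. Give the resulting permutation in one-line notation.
3 4 6 2 5 1

Reverse RSK: for i = n, n-1, ..., 1, locate i in Q, remove the corresponding corner cell from P, and reverse-bump its entry up through P; the value ejected from row 1 is w(i).

So w = 3 4 6 2 5 1.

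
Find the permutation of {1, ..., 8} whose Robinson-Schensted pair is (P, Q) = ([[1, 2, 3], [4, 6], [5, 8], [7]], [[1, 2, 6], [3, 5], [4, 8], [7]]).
Reverse the RSK construction: for i from n down to 1, find the cell of Q containing i, remove the entry at that cell from P, and reverse-bump it up through P; the value ejected from row 1 is w(i).

Step i=8: Q has 8 at row 3, column 2; remove 8 from row 3 of P and reverse-bump: 8 enters row 2 and ejects 6; 6 enters row 1 and ejects 3. So w(8) = 3. P is now [[1, 2, 6], [4, 8], [5], [7]].
Step i=7: Q has 7 at row 4, column 1; remove 7 from row 4 of P and reverse-bump: 7 enters row 3 and ejects 5; 5 enters row 2 and ejects 4; 4 enters row 1 and ejects 2. So w(7) = 2. P is now [[1, 4, 6], [5, 8], [7]].
Step i=6: Q has 6 at row 1, column 3; remove that cell from P, ejecting 6. So w(6) = 6. P is now [[1, 4], [5, 8], [7]].
Step i=5: Q has 5 at row 2, column 2; remove 8 from row 2 of P and reverse-bump: 8 enters row 1 and ejects 4. So w(5) = 4. P is now [[1, 8], [5], [7]].
Step i=4: Q has 4 at row 3, column 1; remove 7 from row 3 of P and reverse-bump: 7 enters row 2 and ejects 5; 5 enters row 1 and ejects 1. So w(4) = 1. P is now [[5, 8], [7]].
Step i=3: Q has 3 at row 2, column 1; remove 7 from row 2 of P and reverse-bump: 7 enters row 1 and ejects 5. So w(3) = 5. P is now [[7, 8]].
Step i=2: Q has 2 at row 1, column 2; remove that cell from P, ejecting 8. So w(2) = 8. P is now [[7]].
Step i=1: Q has 1 at row 1, column 1; remove that cell from P, ejecting 7. So w(1) = 7. P is now [].

So w = 7 8 5 1 4 6 2 3.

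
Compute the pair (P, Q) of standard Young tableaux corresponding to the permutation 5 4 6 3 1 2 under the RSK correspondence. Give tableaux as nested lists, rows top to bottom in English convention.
Insert each entry of the permutation into P by Schensted row insertion, recording in Q the position of each new cell.

Insert 5: appended to row 1. P = [[5]].
Insert 4: 4 bumps 5 from row 1; 5 starts row 2. P = [[4], [5]].
Insert 6: appended to row 1. P = [[4, 6], [5]].
Insert 3: 3 bumps 4 from row 1; 4 bumps 5 from row 2; 5 starts row 3. P = [[3, 6], [4], [5]].
Insert 1: 1 bumps 3 from row 1; 3 bumps 4 from row 2; 4 bumps 5 from row 3; 5 starts row 4. P = [[1, 6], [3], [4], [5]].
Insert 2: 2 bumps 6 from row 1; 6 appends to row 2. P = [[1, 2], [3, 6], [4], [5]].

So P = [[1, 2], [3, 6], [4], [5]], Q = [[1, 3], [2, 6], [4], [5]].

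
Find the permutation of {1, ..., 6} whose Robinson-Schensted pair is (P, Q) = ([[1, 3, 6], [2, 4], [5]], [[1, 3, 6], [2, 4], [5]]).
2 1 5 4 3 6

Reverse RSK: for i = n, n-1, ..., 1, locate i in Q, remove the corresponding corner cell from P, and reverse-bump its entry up through P; the value ejected from row 1 is w(i).

So w = 2 1 5 4 3 6.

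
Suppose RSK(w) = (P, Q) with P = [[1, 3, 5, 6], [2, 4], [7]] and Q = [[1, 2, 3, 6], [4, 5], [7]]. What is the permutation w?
Reverse the RSK construction: for i from n down to 1, find the cell of Q containing i, remove the entry at that cell from P, and reverse-bump it up through P; the value ejected from row 1 is w(i).

Step i=7: Q has 7 at row 3, column 1; remove 7 from row 3 of P and reverse-bump: 7 enters row 2 and ejects 4; 4 enters row 1 and ejects 3. So w(7) = 3. P is now [[1, 4, 5, 6], [2, 7]].
Step i=6: Q has 6 at row 1, column 4; remove that cell from P, ejecting 6. So w(6) = 6. P is now [[1, 4, 5], [2, 7]].
Step i=5: Q has 5 at row 2, column 2; remove 7 from row 2 of P and reverse-bump: 7 enters row 1 and ejects 5. So w(5) = 5. P is now [[1, 4, 7], [2]].
Step i=4: Q has 4 at row 2, column 1; remove 2 from row 2 of P and reverse-bump: 2 enters row 1 and ejects 1. So w(4) = 1. P is now [[2, 4, 7]].
Step i=3: Q has 3 at row 1, column 3; remove that cell from P, ejecting 7. So w(3) = 7. P is now [[2, 4]].
Step i=2: Q has 2 at row 1, column 2; remove that cell from P, ejecting 4. So w(2) = 4. P is now [[2]].
Step i=1: Q has 1 at row 1, column 1; remove that cell from P, ejecting 2. So w(1) = 2. P is now [].

So w = 2 4 7 1 5 6 3.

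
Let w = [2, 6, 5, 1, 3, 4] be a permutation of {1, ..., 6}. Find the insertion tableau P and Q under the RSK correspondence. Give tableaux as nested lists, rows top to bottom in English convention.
Insert each entry of the permutation into P by Schensted row insertion, recording in Q the position of each new cell.

Insert 2: appended to row 1. P = [[2]].
Insert 6: appended to row 1. P = [[2, 6]].
Insert 5: 5 bumps 6 from row 1; 6 starts row 2. P = [[2, 5], [6]].
Insert 1: 1 bumps 2 from row 1; 2 bumps 6 from row 2; 6 starts row 3. P = [[1, 5], [2], [6]].
Insert 3: 3 bumps 5 from row 1; 5 appends to row 2. P = [[1, 3], [2, 5], [6]].
Insert 4: appended to row 1. P = [[1, 3, 4], [2, 5], [6]].

So P = [[1, 3, 4], [2, 5], [6]], Q = [[1, 2, 6], [3, 5], [4]].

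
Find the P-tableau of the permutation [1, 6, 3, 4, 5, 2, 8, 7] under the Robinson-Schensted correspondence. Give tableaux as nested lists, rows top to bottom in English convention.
P = [[1, 2, 4, 5, 7], [3, 8], [6]]

Insert 1: appended to row 1. P = [[1]].
Insert 6: appended to row 1. P = [[1, 6]].
Insert 3: 3 bumps 6 from row 1; 6 starts row 2. P = [[1, 3], [6]].
Insert 4: appended to row 1. P = [[1, 3, 4], [6]].
Insert 5: appended to row 1. P = [[1, 3, 4, 5], [6]].
Insert 2: 2 bumps 3 from row 1; 3 bumps 6 from row 2; 6 starts row 3. P = [[1, 2, 4, 5], [3], [6]].
Insert 8: appended to row 1. P = [[1, 2, 4, 5, 8], [3], [6]].
Insert 7: 7 bumps 8 from row 1; 8 appends to row 2. P = [[1, 2, 4, 5, 7], [3, 8], [6]].

So P = [[1, 2, 4, 5, 7], [3, 8], [6]].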